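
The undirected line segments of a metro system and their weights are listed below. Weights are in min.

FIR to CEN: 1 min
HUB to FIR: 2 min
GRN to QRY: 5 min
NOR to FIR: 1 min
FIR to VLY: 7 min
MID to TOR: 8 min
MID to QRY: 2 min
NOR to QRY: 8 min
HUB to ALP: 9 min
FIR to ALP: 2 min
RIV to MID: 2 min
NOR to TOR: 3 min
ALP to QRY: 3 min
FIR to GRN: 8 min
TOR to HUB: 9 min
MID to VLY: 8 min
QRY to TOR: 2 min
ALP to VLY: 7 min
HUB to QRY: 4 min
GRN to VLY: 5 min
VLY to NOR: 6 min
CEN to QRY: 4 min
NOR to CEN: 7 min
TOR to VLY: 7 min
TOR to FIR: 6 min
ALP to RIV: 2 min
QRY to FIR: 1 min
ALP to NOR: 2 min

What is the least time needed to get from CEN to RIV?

5 min

Running Dijkstra from CEN:
CEN: 0
FIR: 1  (via CEN)
NOR: 2  (via FIR)
QRY: 2  (via FIR)
HUB: 3  (via FIR)
ALP: 3  (via FIR)
TOR: 4  (via QRY)
MID: 4  (via QRY)
RIV: 5  (via ALP)
Shortest route: CEN → FIR → ALP → RIV = 5 min.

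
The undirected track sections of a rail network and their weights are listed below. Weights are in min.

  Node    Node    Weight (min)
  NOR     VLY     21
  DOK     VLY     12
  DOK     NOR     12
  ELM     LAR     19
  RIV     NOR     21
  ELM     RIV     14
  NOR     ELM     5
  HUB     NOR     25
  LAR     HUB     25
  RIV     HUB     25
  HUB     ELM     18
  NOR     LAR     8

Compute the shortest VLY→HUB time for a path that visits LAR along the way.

54 min

Best VLY to LAR: VLY → NOR → LAR costing 29
Best LAR to HUB: LAR → HUB costing 25
Total via LAR: 29 + 25 = 54 min.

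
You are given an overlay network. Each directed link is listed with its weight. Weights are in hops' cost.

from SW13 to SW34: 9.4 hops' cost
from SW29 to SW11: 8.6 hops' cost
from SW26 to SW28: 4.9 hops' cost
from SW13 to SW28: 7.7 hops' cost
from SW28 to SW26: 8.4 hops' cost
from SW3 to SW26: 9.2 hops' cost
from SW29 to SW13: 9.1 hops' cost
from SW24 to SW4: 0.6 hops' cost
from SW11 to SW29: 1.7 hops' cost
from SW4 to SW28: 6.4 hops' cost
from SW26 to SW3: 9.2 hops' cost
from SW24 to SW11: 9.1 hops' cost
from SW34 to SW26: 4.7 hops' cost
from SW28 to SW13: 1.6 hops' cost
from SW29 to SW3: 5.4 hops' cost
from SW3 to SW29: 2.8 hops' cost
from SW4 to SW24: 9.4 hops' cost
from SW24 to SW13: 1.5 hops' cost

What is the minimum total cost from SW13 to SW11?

34.7 hops' cost

Candidate routes:
SW13 → SW34 → SW26 → SW3 → SW29 → SW11: 9.4+4.7+9.2+2.8+8.6 = 34.7
SW13 → SW28 → SW26 → SW3 → SW29 → SW11: 7.7+8.4+9.2+2.8+8.6 = 36.7
Cheapest is SW13 → SW34 → SW26 → SW3 → SW29 → SW11 at 34.7 hops' cost.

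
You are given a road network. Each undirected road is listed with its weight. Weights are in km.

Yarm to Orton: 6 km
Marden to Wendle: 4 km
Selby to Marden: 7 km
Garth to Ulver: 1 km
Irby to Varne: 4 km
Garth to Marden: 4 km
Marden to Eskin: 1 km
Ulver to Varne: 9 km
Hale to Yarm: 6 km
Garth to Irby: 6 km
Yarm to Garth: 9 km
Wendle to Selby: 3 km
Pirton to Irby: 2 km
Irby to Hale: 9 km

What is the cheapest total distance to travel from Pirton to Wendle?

16 km

Candidate routes:
Pirton–Irby–Garth–Marden–Selby–Wendle: 2+6+4+7+3 = 22
Pirton–Irby–Garth–Marden–Wendle: 2+6+4+4 = 16
The minimum is 16 km via Pirton–Irby–Garth–Marden–Wendle.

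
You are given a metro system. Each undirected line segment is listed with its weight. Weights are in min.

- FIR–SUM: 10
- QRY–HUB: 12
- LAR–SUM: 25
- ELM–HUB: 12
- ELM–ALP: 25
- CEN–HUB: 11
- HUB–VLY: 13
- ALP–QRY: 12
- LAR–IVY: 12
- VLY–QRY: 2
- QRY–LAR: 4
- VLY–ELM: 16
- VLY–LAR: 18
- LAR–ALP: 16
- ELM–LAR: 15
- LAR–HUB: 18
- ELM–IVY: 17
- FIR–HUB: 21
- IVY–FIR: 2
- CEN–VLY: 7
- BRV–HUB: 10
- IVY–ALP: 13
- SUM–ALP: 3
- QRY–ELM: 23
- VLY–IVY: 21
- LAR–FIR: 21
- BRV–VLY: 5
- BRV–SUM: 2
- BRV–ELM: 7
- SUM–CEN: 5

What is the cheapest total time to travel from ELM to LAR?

15 min

Enumerating some paths:
ELM → BRV → VLY → QRY → LAR: 7+5+2+4 = 18
ELM → LAR: 15 = 15
The minimum is 15 min via ELM → LAR.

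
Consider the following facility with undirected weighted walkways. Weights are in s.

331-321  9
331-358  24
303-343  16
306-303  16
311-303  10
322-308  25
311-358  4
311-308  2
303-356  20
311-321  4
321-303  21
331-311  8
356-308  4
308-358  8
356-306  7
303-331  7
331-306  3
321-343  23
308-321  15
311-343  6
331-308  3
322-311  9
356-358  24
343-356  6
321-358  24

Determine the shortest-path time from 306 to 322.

Settle nodes by increasing distance from 306:
306: 0
331: 3  (via 306)
308: 6  (via 331)
356: 7  (via 306)
311: 8  (via 308)
303: 10  (via 331)
321: 12  (via 331)
358: 12  (via 311)
343: 13  (via 356)
322: 17  (via 311)
Shortest route: 306–331–308–311–322 = 17 s.

17 s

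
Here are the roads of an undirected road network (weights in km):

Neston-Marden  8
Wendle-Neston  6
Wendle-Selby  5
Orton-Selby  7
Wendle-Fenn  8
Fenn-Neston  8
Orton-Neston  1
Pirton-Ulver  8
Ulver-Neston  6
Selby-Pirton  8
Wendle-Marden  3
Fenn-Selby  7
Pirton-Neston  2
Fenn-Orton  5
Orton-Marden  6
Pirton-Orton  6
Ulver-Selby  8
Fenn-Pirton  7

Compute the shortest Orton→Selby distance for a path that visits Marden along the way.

14 km

Best Orton to Marden: Orton–Marden costing 6
Best Marden to Selby: Marden–Wendle–Selby costing 8
Total via Marden: 6 + 8 = 14 km.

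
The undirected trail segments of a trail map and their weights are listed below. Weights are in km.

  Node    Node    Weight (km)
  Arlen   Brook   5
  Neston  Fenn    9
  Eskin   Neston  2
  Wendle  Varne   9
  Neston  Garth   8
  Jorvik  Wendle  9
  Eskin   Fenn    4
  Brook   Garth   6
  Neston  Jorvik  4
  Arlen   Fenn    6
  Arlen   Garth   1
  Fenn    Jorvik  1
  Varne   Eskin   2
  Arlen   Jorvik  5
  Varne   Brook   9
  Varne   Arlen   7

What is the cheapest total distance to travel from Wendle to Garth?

15 km

Enumerating some paths:
Wendle - Jorvik - Arlen - Garth: 9+5+1 = 15
Wendle - Varne - Arlen - Garth: 9+7+1 = 17
The minimum is 15 km via Wendle - Jorvik - Arlen - Garth.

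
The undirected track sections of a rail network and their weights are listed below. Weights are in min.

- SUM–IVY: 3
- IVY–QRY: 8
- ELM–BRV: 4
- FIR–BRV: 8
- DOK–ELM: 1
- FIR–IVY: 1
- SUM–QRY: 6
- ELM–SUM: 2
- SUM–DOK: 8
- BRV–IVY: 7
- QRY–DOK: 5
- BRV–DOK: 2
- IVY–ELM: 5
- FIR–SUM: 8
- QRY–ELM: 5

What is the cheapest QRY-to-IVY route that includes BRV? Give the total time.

Best QRY to BRV: QRY–DOK–BRV costing 7
Best BRV to IVY: BRV–IVY costing 7
Total via BRV: 7 + 7 = 14 min.

14 min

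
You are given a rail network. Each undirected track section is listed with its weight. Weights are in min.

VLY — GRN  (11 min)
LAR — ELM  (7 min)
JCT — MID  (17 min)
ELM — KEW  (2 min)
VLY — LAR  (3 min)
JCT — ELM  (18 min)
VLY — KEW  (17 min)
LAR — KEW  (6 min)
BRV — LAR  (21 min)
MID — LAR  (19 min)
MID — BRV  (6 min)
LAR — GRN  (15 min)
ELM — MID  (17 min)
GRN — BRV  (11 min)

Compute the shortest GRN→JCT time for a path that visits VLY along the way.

Shortest GRN→VLY: GRN → VLY = 11
Shortest VLY→JCT: VLY → LAR → ELM → JCT = 28
Total via VLY: 11 + 28 = 39 min.

39 min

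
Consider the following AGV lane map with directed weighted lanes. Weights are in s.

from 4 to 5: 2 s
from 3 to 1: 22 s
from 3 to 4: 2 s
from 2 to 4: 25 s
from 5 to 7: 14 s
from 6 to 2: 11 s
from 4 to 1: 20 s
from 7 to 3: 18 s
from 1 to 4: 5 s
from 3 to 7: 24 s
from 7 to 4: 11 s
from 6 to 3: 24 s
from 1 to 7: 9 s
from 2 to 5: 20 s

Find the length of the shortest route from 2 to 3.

Candidate routes:
2–4–5–7–3: 25+2+14+18 = 59
2–5–7–3: 20+14+18 = 52
The minimum is 52 s via 2–5–7–3.

52 s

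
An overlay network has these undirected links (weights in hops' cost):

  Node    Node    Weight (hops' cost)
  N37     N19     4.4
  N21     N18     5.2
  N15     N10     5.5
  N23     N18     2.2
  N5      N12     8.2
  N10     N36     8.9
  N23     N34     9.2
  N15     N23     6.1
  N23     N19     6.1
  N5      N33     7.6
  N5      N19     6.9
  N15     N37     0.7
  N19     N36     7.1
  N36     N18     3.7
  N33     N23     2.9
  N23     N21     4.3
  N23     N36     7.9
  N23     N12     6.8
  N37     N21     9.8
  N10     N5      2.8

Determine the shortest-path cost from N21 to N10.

Enumerating some paths:
N21 → N37 → N15 → N10: 9.8+0.7+5.5 = 16
N21 → N23 → N15 → N10: 4.3+6.1+5.5 = 15.9
The minimum is 15.9 hops' cost via N21 → N23 → N15 → N10.

15.9 hops' cost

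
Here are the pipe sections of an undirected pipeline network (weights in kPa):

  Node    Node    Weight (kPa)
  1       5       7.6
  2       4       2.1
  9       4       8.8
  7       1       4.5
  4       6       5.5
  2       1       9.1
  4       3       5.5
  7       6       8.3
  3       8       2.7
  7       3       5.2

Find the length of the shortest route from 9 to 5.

27.6 kPa

Shortest distances from 9:
9: 0
4: 8.8  (via 9)
2: 10.9  (via 4)
3: 14.3  (via 4)
6: 14.3  (via 4)
8: 17  (via 3)
7: 19.5  (via 3)
1: 20  (via 2)
5: 27.6  (via 1)
Shortest route: 9 → 4 → 2 → 1 → 5 = 27.6 kPa.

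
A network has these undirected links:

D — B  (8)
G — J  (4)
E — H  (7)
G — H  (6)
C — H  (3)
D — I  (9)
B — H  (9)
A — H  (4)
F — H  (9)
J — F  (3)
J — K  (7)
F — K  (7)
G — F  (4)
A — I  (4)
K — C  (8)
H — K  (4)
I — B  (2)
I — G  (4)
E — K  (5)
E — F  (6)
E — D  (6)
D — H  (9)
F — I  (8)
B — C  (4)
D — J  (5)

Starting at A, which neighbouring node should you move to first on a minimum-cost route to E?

H

Candidate routes:
A → H → K → E: 4+4+5 = 13
A → I → F → E: 4+8+6 = 18
A → H → E: 4+7 = 11
The minimum is 11 via A → H → E.
So from A the first move is to H.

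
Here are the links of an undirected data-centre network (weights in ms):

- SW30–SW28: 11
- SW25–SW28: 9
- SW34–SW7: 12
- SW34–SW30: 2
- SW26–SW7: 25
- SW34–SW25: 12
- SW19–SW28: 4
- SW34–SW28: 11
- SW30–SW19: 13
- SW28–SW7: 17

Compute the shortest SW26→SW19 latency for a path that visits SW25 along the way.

Best SW26 to SW25: SW26–SW7–SW34–SW25 costing 49
Best SW25 to SW19: SW25–SW28–SW19 costing 13
Total via SW25: 49 + 13 = 62 ms.

62 ms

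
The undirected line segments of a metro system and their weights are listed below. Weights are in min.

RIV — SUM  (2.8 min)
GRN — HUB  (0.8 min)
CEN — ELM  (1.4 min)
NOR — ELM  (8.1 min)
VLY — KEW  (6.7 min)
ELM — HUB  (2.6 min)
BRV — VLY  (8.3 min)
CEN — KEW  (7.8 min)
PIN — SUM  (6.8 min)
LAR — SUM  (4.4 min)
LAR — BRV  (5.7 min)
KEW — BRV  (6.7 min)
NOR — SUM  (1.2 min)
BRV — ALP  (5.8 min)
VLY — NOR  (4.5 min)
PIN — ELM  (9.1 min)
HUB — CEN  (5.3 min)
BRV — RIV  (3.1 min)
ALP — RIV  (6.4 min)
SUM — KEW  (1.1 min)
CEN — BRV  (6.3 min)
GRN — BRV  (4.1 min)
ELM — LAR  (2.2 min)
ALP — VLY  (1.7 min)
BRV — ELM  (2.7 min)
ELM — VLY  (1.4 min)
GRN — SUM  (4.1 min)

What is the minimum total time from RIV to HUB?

Settle nodes by increasing distance from RIV:
RIV: 0
SUM: 2.8  (via RIV)
BRV: 3.1  (via RIV)
KEW: 3.9  (via SUM)
NOR: 4  (via SUM)
ELM: 5.8  (via BRV)
ALP: 6.4  (via RIV)
GRN: 6.9  (via SUM)
LAR: 7.2  (via SUM)
VLY: 7.2  (via ELM)
CEN: 7.2  (via ELM)
HUB: 7.7  (via GRN)
Shortest route: RIV → SUM → GRN → HUB = 7.7 min.

7.7 min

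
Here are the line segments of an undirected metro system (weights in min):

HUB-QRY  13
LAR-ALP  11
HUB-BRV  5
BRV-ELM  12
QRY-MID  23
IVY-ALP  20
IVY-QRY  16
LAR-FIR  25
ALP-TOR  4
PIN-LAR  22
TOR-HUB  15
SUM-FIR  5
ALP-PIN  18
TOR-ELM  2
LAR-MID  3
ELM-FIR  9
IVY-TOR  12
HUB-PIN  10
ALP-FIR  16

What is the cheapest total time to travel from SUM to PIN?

38 min

Settle nodes by increasing distance from SUM:
SUM: 0
FIR: 5  (via SUM)
ELM: 14  (via FIR)
TOR: 16  (via ELM)
ALP: 20  (via TOR)
BRV: 26  (via ELM)
IVY: 28  (via TOR)
LAR: 30  (via FIR)
HUB: 31  (via TOR)
MID: 33  (via LAR)
PIN: 38  (via ALP)
Shortest route: SUM → FIR → ELM → TOR → ALP → PIN = 38 min.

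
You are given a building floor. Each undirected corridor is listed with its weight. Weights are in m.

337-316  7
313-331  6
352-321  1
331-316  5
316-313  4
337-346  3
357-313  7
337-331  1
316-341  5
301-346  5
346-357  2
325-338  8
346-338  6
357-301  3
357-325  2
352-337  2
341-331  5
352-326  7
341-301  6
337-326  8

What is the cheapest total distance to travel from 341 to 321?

Candidate routes:
341 → 331 → 337 → 352 → 321: 5+1+2+1 = 9
341 → 301 → 346 → 337 → 352 → 321: 6+5+3+2+1 = 17
341 → 316 → 331 → 337 → 352 → 321: 5+5+1+2+1 = 14
341 → 316 → 337 → 352 → 321: 5+7+2+1 = 15
The minimum is 9 m via 341 → 331 → 337 → 352 → 321.

9 m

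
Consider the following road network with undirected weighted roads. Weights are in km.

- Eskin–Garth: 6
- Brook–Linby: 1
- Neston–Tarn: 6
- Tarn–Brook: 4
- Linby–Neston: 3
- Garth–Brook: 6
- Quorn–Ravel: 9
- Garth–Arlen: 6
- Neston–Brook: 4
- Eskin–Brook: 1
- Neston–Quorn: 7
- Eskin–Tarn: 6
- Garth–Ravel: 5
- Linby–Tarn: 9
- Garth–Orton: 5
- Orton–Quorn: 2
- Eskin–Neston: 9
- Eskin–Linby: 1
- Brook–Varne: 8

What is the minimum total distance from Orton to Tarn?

Running Dijkstra from Orton:
Orton: 0
Quorn: 2  (via Orton)
Garth: 5  (via Orton)
Neston: 9  (via Quorn)
Ravel: 10  (via Garth)
Eskin: 11  (via Garth)
Brook: 11  (via Garth)
Arlen: 11  (via Garth)
Linby: 12  (via Neston)
Tarn: 15  (via Neston)
Shortest route: Orton → Quorn → Neston → Tarn = 15 km.

15 km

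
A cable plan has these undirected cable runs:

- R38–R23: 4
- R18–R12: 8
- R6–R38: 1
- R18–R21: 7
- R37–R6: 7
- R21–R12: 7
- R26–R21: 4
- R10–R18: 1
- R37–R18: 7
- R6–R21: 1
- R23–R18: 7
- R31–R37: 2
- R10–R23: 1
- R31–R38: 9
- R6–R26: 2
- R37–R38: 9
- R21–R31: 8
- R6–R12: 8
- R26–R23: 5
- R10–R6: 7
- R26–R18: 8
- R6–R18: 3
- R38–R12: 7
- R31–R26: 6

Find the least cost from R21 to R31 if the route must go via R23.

Best R21 to R23: R21–R6–R38–R23 costing 6
Shortest R23→R31: R23–R26–R31 = 11
Total via R23: 6 + 11 = 17.

17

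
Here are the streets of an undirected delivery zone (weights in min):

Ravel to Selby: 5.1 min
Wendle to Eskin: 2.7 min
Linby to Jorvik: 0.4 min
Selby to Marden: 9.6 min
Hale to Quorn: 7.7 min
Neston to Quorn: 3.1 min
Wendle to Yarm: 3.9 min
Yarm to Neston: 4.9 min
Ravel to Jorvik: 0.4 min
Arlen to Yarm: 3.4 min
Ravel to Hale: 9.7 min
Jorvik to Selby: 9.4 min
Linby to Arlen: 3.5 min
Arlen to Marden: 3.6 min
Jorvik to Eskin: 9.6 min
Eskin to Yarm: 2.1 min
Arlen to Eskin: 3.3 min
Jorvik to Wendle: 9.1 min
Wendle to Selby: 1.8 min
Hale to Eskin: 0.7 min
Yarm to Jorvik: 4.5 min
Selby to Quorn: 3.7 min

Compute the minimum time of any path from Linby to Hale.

7.5 min

Compare a few routes:
Linby - Jorvik - Yarm - Eskin - Hale: 0.4+4.5+2.1+0.7 = 7.7
Linby - Arlen - Eskin - Hale: 3.5+3.3+0.7 = 7.5
Cheapest is Linby - Arlen - Eskin - Hale at 7.5 min.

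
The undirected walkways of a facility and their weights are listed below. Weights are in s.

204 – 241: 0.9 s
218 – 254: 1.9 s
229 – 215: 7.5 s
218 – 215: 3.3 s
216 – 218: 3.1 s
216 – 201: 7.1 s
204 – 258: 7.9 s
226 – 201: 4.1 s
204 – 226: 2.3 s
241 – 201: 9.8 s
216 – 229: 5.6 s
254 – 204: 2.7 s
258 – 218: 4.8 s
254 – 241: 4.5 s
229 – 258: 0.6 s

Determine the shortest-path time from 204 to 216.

7.7 s

Settle nodes by increasing distance from 204:
204: 0
241: 0.9  (via 204)
226: 2.3  (via 204)
254: 2.7  (via 204)
218: 4.6  (via 254)
201: 6.4  (via 226)
216: 7.7  (via 218)
Shortest route: 204–254–218–216 = 7.7 s.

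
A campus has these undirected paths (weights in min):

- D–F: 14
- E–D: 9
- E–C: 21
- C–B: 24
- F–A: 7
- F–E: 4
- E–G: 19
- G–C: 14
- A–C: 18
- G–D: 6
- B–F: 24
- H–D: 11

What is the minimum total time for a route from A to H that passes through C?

Best A to C: A–C costing 18
Best C to H: C–G–D–H costing 31
Total via C: 18 + 31 = 49 min.

49 min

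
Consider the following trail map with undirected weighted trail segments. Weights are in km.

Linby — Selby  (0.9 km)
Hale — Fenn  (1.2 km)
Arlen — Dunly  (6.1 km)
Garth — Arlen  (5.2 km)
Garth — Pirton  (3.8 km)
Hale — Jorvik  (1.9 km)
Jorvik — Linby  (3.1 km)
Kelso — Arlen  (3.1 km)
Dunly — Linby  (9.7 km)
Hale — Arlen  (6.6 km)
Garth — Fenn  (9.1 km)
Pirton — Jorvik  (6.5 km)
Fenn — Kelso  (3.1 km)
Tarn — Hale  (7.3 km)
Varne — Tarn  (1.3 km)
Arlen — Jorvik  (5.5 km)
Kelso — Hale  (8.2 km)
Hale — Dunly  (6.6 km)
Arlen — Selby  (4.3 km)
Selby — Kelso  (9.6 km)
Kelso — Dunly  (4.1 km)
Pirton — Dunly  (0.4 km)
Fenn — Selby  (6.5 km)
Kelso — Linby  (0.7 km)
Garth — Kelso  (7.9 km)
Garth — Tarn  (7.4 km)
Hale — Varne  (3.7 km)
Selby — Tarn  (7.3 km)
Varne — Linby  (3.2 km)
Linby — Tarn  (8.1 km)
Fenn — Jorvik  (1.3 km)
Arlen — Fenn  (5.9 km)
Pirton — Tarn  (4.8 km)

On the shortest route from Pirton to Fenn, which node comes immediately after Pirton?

Enumerating some paths:
Pirton → Dunly → Kelso → Fenn: 0.4+4.1+3.1 = 7.6
Pirton → Dunly → Hale → Fenn: 0.4+6.6+1.2 = 8.2
Pirton → Jorvik → Fenn: 6.5+1.3 = 7.8
Pirton → Jorvik → Hale → Fenn: 6.5+1.9+1.2 = 9.6
Cheapest is Pirton → Dunly → Kelso → Fenn at 7.6 km.
So from Pirton the first move is to Dunly.

Dunly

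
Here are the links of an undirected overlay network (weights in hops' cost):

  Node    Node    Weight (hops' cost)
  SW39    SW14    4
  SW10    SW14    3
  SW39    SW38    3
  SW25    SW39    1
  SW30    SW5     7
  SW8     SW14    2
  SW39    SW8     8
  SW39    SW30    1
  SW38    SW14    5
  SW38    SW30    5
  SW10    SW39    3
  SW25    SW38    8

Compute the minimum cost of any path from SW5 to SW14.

12 hops' cost

Compare a few routes:
SW5 → SW30 → SW39 → SW38 → SW14: 7+1+3+5 = 16
SW5 → SW30 → SW39 → SW14: 7+1+4 = 12
SW5 → SW30 → SW39 → SW10 → SW14: 7+1+3+3 = 14
Cheapest is SW5 → SW30 → SW39 → SW14 at 12 hops' cost.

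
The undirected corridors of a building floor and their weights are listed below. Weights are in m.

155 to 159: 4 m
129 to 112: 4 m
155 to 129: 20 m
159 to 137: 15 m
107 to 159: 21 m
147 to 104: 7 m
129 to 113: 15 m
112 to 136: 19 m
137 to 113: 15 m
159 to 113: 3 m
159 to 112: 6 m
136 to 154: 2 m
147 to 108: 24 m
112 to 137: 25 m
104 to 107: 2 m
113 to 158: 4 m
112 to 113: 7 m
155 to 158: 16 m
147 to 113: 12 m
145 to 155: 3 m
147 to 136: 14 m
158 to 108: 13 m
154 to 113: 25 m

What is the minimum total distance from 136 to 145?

32 m

Shortest distances from 136:
136: 0
154: 2  (via 136)
147: 14  (via 136)
112: 19  (via 136)
104: 21  (via 147)
129: 23  (via 112)
107: 23  (via 104)
159: 25  (via 112)
113: 26  (via 147)
155: 29  (via 159)
158: 30  (via 113)
145: 32  (via 155)
Shortest route: 136–112–159–155–145 = 32 m.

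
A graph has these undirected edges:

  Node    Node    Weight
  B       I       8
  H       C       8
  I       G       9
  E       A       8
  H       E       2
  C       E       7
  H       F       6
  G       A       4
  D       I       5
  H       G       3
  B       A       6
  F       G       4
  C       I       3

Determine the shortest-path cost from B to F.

14

Enumerating some paths:
B–I–G–F: 8+9+4 = 21
B–A–G–F: 6+4+4 = 14
B–A–G–H–F: 6+4+3+6 = 19
The minimum is 14 via B–A–G–F.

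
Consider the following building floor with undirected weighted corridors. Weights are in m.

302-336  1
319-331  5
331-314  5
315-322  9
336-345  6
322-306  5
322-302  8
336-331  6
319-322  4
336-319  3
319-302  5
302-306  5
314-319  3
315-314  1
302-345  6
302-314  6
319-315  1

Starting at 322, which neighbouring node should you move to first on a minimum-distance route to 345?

Enumerating some paths:
322 → 319 → 336 → 345: 4+3+6 = 13
322 → 302 → 345: 8+6 = 14
322 → 319 → 336 → 302 → 345: 4+3+1+6 = 14
Cheapest is 322 → 319 → 336 → 345 at 13 m.
So from 322 the first move is to 319.

319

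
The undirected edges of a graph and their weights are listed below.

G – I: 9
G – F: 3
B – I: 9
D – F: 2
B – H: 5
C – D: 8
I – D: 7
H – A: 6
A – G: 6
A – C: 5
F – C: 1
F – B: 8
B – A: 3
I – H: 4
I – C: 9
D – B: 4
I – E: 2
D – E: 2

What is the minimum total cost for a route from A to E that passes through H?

12

Shortest A→H: A–H = 6
Shortest H→E: H–I–E = 6
Total via H: 6 + 6 = 12.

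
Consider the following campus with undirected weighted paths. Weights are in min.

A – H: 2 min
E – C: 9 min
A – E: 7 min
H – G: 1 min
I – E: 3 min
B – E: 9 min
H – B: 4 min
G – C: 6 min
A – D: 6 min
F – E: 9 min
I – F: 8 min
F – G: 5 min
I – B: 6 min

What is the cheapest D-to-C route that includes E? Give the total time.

22 min

Best D to E: D–A–E costing 13
Best E to C: E–C costing 9
Total via E: 13 + 9 = 22 min.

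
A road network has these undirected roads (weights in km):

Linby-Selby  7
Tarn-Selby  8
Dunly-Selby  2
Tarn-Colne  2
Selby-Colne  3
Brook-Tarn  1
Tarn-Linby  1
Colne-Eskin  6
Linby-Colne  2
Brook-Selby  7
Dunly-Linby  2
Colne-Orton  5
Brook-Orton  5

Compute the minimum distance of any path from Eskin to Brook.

9 km

Candidate routes:
Eskin → Colne → Tarn → Brook: 6+2+1 = 9
Eskin → Colne → Selby → Brook: 6+3+7 = 16
Eskin → Colne → Selby → Dunly → Linby → Tarn → Brook: 6+3+2+2+1+1 = 15
Eskin → Colne → Linby → Tarn → Brook: 6+2+1+1 = 10
The minimum is 9 km via Eskin → Colne → Tarn → Brook.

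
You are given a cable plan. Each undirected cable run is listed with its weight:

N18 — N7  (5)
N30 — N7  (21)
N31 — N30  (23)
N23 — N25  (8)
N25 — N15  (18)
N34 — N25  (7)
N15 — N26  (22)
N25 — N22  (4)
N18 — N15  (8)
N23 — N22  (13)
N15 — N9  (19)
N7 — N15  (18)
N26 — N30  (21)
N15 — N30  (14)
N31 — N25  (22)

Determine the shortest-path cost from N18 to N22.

Compare a few routes:
N18–N15–N25–N22: 8+18+4 = 30
N18–N7–N15–N25–N22: 5+18+18+4 = 45
N18–N15–N25–N23–N22: 8+18+8+13 = 47
Cheapest is N18–N15–N25–N22 at 30.

30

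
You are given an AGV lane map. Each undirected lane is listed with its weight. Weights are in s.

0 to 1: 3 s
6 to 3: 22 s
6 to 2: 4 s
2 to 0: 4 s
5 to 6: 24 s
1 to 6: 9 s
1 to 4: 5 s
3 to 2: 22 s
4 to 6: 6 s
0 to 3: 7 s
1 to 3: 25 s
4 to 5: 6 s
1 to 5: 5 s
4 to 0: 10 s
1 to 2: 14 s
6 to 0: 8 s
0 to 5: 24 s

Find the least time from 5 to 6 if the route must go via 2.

16 s

Shortest 5→2: 5–1–0–2 = 12
Best 2 to 6: 2–6 costing 4
Total via 2: 12 + 4 = 16 s.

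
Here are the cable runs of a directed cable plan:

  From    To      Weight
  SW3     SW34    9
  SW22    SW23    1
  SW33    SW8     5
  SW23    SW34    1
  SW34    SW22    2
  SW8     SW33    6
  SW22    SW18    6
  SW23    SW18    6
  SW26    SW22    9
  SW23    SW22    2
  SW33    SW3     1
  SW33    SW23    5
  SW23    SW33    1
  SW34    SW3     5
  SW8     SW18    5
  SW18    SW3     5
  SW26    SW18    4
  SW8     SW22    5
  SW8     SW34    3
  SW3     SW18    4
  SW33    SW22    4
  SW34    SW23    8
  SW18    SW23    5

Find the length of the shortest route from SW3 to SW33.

10

Candidate routes:
SW3–SW18–SW23–SW33: 4+5+1 = 10
SW3–SW34–SW22–SW23–SW33: 9+2+1+1 = 13
Cheapest is SW3–SW18–SW23–SW33 at 10.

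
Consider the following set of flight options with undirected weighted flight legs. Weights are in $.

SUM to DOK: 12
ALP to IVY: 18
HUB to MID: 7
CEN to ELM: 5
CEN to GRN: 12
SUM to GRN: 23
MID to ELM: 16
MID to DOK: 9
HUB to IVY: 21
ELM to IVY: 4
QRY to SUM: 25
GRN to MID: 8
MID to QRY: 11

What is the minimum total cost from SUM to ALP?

$59

Running Dijkstra from SUM:
SUM: 0
DOK: 12  (via SUM)
MID: 21  (via DOK)
GRN: 23  (via SUM)
QRY: 25  (via SUM)
HUB: 28  (via MID)
CEN: 35  (via GRN)
ELM: 37  (via MID)
IVY: 41  (via ELM)
ALP: 59  (via IVY)
Shortest route: SUM–DOK–MID–ELM–IVY–ALP = $59.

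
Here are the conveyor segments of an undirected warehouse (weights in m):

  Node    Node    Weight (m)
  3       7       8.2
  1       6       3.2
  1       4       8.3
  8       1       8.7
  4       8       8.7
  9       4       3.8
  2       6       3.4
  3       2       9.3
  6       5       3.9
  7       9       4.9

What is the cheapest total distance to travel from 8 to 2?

15.3 m

Candidate routes:
8 → 4 → 1 → 6 → 2: 8.7+8.3+3.2+3.4 = 23.6
8 → 4 → 9 → 7 → 3 → 2: 8.7+3.8+4.9+8.2+9.3 = 34.9
8 → 1 → 6 → 2: 8.7+3.2+3.4 = 15.3
Cheapest is 8 → 1 → 6 → 2 at 15.3 m.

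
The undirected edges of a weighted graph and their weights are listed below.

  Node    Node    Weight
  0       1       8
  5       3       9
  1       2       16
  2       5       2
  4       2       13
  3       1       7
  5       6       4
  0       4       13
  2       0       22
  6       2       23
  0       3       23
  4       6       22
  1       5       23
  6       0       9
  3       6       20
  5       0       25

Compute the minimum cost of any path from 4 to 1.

Enumerating some paths:
4 - 0 - 1: 13+8 = 21
4 - 2 - 5 - 3 - 1: 13+2+9+7 = 31
4 - 2 - 1: 13+16 = 29
The minimum is 21 via 4 - 0 - 1.

21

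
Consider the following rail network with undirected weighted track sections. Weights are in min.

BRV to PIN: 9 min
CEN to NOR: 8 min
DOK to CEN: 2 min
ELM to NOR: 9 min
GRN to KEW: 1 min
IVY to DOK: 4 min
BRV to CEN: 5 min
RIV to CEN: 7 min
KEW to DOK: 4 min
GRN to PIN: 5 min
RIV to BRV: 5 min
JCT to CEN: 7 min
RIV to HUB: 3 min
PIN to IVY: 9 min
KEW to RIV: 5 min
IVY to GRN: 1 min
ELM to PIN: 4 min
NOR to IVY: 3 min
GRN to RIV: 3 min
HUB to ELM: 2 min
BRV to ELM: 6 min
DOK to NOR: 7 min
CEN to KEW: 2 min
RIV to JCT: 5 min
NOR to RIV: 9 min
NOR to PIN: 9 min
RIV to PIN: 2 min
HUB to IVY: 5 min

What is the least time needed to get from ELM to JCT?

Shortest distances from ELM:
ELM: 0
HUB: 2  (via ELM)
PIN: 4  (via ELM)
RIV: 5  (via HUB)
BRV: 6  (via ELM)
IVY: 7  (via HUB)
GRN: 8  (via RIV)
KEW: 9  (via GRN)
NOR: 9  (via ELM)
JCT: 10  (via RIV)
Shortest route: ELM–HUB–RIV–JCT = 10 min.

10 min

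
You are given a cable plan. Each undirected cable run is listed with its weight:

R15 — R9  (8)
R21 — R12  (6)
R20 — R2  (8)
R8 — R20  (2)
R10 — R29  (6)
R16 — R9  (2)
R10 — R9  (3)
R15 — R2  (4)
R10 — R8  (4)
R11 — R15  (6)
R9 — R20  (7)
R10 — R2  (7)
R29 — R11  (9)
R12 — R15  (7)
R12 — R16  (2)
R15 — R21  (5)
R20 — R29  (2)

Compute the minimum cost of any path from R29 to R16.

Shortest distances from R29:
R29: 0
R20: 2  (via R29)
R8: 4  (via R20)
R10: 6  (via R29)
R9: 9  (via R20)
R11: 9  (via R29)
R2: 10  (via R20)
R16: 11  (via R9)
Shortest route: R29–R20–R9–R16 = 11.

11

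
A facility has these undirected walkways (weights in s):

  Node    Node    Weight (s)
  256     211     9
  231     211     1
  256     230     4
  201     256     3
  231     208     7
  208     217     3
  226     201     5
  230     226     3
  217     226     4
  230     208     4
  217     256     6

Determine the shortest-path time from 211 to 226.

15 s

Settle nodes by increasing distance from 211:
211: 0
231: 1  (via 211)
208: 8  (via 231)
256: 9  (via 211)
217: 11  (via 208)
201: 12  (via 256)
230: 12  (via 208)
226: 15  (via 217)
Shortest route: 211–231–208–217–226 = 15 s.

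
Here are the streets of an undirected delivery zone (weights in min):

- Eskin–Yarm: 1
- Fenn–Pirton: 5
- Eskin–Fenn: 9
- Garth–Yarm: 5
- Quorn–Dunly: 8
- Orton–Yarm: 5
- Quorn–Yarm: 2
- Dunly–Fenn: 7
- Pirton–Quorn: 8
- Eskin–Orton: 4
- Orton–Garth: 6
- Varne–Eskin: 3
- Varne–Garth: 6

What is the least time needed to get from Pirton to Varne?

14 min

Running Dijkstra from Pirton:
Pirton: 0
Fenn: 5  (via Pirton)
Quorn: 8  (via Pirton)
Yarm: 10  (via Quorn)
Eskin: 11  (via Yarm)
Dunly: 12  (via Fenn)
Varne: 14  (via Eskin)
Shortest route: Pirton → Quorn → Yarm → Eskin → Varne = 14 min.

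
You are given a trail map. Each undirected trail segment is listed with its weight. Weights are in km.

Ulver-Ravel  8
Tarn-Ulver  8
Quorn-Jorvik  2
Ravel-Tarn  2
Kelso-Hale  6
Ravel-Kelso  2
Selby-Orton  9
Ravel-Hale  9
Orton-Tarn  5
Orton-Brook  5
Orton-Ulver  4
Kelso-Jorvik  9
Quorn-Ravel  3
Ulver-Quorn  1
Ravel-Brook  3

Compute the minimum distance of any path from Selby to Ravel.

16 km

Running Dijkstra from Selby:
Selby: 0
Orton: 9  (via Selby)
Ulver: 13  (via Orton)
Brook: 14  (via Orton)
Quorn: 14  (via Ulver)
Tarn: 14  (via Orton)
Ravel: 16  (via Tarn)
Shortest route: Selby → Orton → Tarn → Ravel = 16 km.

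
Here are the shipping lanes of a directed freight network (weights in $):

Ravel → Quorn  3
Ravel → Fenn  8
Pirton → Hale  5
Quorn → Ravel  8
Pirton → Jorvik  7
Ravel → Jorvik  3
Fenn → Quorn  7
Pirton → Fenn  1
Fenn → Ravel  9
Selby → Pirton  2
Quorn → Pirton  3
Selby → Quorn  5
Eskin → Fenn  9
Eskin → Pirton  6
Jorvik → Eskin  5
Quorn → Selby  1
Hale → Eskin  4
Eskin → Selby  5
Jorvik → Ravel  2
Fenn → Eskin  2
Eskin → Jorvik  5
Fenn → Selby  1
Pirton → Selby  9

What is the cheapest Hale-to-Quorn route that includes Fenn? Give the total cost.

Best Hale to Fenn: Hale–Eskin–Pirton–Fenn costing 11
Shortest Fenn→Quorn: Fenn–Selby–Quorn = 6
Total via Fenn: 11 + 6 = $17.

$17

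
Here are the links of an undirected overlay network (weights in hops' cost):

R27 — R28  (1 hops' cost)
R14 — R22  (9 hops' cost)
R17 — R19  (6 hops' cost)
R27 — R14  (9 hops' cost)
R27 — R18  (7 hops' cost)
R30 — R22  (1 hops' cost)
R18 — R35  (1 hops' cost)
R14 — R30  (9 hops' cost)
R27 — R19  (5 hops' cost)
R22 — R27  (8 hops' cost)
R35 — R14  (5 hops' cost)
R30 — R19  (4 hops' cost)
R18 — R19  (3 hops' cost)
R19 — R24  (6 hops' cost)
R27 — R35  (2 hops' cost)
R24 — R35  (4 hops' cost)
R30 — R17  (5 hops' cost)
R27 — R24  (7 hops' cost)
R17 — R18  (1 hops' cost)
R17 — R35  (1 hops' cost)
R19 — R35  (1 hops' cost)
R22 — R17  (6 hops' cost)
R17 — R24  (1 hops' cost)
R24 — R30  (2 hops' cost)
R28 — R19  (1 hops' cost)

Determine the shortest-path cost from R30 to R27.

Compare a few routes:
R30 - R24 - R17 - R35 - R27: 2+1+1+2 = 6
R30 - R24 - R17 - R35 - R19 - R28 - R27: 2+1+1+1+1+1 = 7
R30 - R24 - R17 - R18 - R35 - R27: 2+1+1+1+2 = 7
The minimum is 6 hops' cost via R30 - R24 - R17 - R35 - R27.

6 hops' cost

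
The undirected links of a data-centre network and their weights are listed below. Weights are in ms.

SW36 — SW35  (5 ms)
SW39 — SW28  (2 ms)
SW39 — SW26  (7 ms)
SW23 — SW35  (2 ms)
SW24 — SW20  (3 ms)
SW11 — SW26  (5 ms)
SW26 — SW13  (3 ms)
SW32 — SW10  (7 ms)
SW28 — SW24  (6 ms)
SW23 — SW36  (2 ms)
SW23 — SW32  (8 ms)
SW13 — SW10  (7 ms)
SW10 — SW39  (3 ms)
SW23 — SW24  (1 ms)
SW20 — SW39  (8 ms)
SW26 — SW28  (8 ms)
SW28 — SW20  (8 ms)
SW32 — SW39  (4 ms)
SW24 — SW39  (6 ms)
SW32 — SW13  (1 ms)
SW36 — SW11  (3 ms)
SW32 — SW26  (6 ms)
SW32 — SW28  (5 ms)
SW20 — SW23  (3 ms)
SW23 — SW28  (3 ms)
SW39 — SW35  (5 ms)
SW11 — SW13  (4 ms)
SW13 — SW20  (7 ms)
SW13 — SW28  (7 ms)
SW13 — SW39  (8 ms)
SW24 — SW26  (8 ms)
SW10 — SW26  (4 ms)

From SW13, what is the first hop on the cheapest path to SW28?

Candidate routes:
SW13 - SW32 - SW28: 1+5 = 6
SW13 - SW32 - SW39 - SW28: 1+4+2 = 7
SW13 - SW28: 7 = 7
SW13 - SW39 - SW28: 8+2 = 10
The minimum is 6 ms via SW13 - SW32 - SW28.
So from SW13 the first move is to SW32.

SW32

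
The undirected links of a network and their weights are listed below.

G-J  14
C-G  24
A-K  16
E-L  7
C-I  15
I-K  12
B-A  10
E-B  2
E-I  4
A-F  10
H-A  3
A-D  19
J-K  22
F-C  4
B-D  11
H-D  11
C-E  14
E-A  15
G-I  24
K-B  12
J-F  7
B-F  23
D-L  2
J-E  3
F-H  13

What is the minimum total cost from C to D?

23

Compare a few routes:
C–E–L–D: 14+7+2 = 23
C–E–B–D: 14+2+11 = 27
The minimum is 23 via C–E–L–D.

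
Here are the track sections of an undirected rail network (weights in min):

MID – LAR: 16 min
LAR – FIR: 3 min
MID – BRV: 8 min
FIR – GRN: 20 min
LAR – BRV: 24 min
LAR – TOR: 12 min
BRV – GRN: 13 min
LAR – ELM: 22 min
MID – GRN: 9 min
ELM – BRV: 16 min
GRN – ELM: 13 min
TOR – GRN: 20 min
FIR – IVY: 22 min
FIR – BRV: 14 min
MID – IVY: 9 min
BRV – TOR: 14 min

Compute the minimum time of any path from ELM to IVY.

31 min

Enumerating some paths:
ELM - BRV - MID - IVY: 16+8+9 = 33
ELM - GRN - MID - IVY: 13+9+9 = 31
The minimum is 31 min via ELM - GRN - MID - IVY.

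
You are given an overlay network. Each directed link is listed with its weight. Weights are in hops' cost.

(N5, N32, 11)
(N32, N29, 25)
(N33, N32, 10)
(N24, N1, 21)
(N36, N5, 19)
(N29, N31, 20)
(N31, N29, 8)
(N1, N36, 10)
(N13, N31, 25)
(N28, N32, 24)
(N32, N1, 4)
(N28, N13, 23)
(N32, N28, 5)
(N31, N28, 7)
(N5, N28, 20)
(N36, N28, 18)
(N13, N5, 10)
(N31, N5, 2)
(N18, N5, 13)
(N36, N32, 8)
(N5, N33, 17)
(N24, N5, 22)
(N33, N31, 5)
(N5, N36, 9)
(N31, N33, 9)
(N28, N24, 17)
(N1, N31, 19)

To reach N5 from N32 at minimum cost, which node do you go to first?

Compare a few routes:
N32 → N28 → N13 → N5: 5+23+10 = 38
N32 → N1 → N31 → N5: 4+19+2 = 25
N32 → N28 → N24 → N5: 5+17+22 = 44
N32 → N1 → N36 → N5: 4+10+19 = 33
Cheapest is N32 → N1 → N31 → N5 at 25 hops' cost.
So from N32 the first move is to N1.

N1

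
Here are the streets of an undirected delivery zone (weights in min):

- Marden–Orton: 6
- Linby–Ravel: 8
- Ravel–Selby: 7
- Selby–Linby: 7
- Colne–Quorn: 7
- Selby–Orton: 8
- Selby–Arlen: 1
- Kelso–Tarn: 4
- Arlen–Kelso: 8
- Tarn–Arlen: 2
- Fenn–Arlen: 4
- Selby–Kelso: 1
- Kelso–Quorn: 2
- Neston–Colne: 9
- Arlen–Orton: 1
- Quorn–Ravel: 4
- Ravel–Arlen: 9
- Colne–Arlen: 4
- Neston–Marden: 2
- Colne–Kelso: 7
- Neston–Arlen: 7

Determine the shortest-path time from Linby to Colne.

12 min

Enumerating some paths:
Linby - Selby - Arlen - Colne: 7+1+4 = 12
Linby - Selby - Kelso - Colne: 7+1+7 = 15
The minimum is 12 min via Linby - Selby - Arlen - Colne.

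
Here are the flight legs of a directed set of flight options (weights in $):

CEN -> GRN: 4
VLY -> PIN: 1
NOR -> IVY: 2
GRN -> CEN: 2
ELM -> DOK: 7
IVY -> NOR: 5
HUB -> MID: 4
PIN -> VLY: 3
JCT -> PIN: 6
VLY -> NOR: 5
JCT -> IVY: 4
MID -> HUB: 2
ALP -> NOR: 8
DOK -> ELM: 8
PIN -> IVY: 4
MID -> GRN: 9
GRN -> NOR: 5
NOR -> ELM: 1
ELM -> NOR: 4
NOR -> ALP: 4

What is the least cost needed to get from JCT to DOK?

$17

Settle nodes by increasing distance from JCT:
JCT: 0
IVY: 4  (via JCT)
PIN: 6  (via JCT)
NOR: 9  (via IVY)
VLY: 9  (via PIN)
ELM: 10  (via NOR)
ALP: 13  (via NOR)
DOK: 17  (via ELM)
Shortest route: JCT → IVY → NOR → ELM → DOK = $17.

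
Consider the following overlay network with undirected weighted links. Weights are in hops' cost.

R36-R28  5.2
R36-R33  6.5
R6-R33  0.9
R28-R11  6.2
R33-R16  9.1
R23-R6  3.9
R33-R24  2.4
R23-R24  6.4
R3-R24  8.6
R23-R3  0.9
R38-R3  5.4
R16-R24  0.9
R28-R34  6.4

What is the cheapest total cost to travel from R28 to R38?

22.8 hops' cost

Enumerating some paths:
R28 → R36 → R33 → R24 → R3 → R38: 5.2+6.5+2.4+8.6+5.4 = 28.1
R28 → R36 → R33 → R6 → R23 → R3 → R38: 5.2+6.5+0.9+3.9+0.9+5.4 = 22.8
R28 → R36 → R33 → R24 → R23 → R3 → R38: 5.2+6.5+2.4+6.4+0.9+5.4 = 26.8
R28 → R36 → R33 → R16 → R24 → R23 → R3 → R38: 5.2+6.5+9.1+0.9+6.4+0.9+5.4 = 34.4
Cheapest is R28 → R36 → R33 → R6 → R23 → R3 → R38 at 22.8 hops' cost.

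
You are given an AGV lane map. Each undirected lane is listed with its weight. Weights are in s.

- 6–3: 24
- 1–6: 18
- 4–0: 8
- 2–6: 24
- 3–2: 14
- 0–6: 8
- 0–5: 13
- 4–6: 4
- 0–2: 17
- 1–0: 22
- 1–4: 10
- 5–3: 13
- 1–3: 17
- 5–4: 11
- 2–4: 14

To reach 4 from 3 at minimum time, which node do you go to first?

Enumerating some paths:
3 → 6 → 4: 24+4 = 28
3 → 1 → 4: 17+10 = 27
3 → 2 → 4: 14+14 = 28
3 → 5 → 4: 13+11 = 24
Cheapest is 3 → 5 → 4 at 24 s.
So from 3 the first move is to 5.

5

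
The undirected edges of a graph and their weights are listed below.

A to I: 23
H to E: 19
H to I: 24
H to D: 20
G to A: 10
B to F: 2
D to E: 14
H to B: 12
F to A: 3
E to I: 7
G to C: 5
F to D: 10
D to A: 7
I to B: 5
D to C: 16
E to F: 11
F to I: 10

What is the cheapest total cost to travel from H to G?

27

Settle nodes by increasing distance from H:
H: 0
B: 12  (via H)
F: 14  (via B)
A: 17  (via F)
I: 17  (via B)
E: 19  (via H)
D: 20  (via H)
G: 27  (via A)
Shortest route: H–B–F–A–G = 27.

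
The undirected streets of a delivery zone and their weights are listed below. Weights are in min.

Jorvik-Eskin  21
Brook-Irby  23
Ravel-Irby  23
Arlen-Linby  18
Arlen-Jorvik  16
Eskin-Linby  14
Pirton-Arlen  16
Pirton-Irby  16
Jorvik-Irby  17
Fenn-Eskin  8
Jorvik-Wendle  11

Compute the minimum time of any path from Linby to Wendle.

45 min

Settle nodes by increasing distance from Linby:
Linby: 0
Eskin: 14  (via Linby)
Arlen: 18  (via Linby)
Fenn: 22  (via Eskin)
Jorvik: 34  (via Arlen)
Pirton: 34  (via Arlen)
Wendle: 45  (via Jorvik)
Shortest route: Linby → Arlen → Jorvik → Wendle = 45 min.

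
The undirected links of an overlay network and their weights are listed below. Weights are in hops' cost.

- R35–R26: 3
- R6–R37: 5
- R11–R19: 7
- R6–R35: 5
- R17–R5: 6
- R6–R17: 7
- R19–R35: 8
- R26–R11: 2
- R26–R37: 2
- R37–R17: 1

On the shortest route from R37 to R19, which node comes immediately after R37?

R26

Compare a few routes:
R37 - R26 - R35 - R19: 2+3+8 = 13
R37 - R26 - R11 - R19: 2+2+7 = 11
Cheapest is R37 - R26 - R11 - R19 at 11 hops' cost.
So from R37 the first move is to R26.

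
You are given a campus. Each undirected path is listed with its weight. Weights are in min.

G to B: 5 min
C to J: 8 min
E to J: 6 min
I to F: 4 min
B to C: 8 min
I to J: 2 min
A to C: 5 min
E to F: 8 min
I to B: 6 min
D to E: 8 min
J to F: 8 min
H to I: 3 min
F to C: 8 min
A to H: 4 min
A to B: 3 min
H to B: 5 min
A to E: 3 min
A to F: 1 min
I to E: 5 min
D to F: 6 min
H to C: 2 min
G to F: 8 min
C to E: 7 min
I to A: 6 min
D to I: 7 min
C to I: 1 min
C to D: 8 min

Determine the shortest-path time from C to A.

5 min

Running Dijkstra from C:
C: 0
I: 1  (via C)
H: 2  (via C)
J: 3  (via I)
A: 5  (via C)
Shortest route: C–A = 5 min.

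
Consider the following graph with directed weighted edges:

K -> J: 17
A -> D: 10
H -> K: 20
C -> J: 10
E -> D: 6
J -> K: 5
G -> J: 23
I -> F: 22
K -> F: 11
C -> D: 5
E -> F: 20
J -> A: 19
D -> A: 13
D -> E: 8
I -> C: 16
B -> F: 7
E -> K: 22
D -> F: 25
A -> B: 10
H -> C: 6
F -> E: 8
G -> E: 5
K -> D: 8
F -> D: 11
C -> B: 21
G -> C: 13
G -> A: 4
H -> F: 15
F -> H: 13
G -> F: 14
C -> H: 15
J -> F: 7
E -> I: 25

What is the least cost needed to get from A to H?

30

Settle nodes by increasing distance from A:
A: 0
B: 10  (via A)
D: 10  (via A)
F: 17  (via B)
E: 18  (via D)
H: 30  (via F)
Shortest route: A → B → F → H = 30.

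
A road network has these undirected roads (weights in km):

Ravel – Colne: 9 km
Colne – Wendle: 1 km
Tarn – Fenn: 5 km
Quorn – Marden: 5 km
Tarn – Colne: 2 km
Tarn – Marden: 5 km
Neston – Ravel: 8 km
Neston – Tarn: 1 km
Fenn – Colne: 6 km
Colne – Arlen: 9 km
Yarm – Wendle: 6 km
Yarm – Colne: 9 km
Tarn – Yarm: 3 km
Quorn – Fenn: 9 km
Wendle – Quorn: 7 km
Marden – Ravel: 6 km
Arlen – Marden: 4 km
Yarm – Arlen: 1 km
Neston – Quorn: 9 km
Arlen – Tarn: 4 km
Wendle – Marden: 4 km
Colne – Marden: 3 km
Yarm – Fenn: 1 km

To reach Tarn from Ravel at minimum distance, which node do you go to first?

Compare a few routes:
Ravel → Colne → Tarn: 9+2 = 11
Ravel → Marden → Colne → Tarn: 6+3+2 = 11
Ravel → Neston → Tarn: 8+1 = 9
The minimum is 9 km via Ravel → Neston → Tarn.
So from Ravel the first move is to Neston.

Neston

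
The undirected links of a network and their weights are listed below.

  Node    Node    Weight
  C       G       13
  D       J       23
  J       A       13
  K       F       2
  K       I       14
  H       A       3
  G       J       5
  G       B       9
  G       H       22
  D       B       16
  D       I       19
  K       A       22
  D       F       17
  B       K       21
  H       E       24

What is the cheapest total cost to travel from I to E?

63

Running Dijkstra from I:
I: 0
K: 14  (via I)
F: 16  (via K)
D: 19  (via I)
B: 35  (via K)
A: 36  (via K)
H: 39  (via A)
J: 42  (via D)
G: 44  (via B)
C: 57  (via G)
E: 63  (via H)
Shortest route: I → K → A → H → E = 63.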